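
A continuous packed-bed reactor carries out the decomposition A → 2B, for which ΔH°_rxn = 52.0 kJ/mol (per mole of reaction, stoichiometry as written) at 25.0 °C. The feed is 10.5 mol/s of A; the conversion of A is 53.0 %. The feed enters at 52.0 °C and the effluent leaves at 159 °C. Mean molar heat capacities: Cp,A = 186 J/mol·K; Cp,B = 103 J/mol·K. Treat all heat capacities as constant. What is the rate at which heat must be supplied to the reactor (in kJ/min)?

Extent of reaction ξ = 0.530 × 10.5 = 5.565 mol/s
Reaction term: ξ·ΔH°_rxn = 5.565 × 52.0 = 289.38 kJ/s
Sensible, feed 52.0→25 °C: -52.731 kJ/s
Outlet flows (mol/s): A 4.935, B 11.13
Sensible, products 25→159 °C: 276.62 kJ/s
Q = ΔH = 513.27 kJ/s = 513.27 kW
Heat supplied = 30796 kJ/min

Q_in = 30800 kJ/min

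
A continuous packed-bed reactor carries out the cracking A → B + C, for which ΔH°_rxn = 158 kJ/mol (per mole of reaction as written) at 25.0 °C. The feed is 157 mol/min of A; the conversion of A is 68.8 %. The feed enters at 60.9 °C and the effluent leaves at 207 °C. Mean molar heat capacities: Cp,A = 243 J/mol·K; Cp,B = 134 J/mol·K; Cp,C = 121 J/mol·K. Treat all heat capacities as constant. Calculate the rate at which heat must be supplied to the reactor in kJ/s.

Extent of reaction ξ = 0.688 × 157 = 108.02 mol/min
Reaction term: ξ·ΔH°_rxn = 108.02 × 158 = 17067 kJ/min
Sensible, feed 60.9→25 °C: -1369.6 kJ/min
Outlet flows (mol/min): A 48.984, B 108.02, C 108.02
Sensible, products 25→207 °C: 7179.4 kJ/min
Q = ΔH = 22876 kJ/min = 381.27 kW
Heat supplied = 381.27 kJ/s

Q_in = 381 kJ/s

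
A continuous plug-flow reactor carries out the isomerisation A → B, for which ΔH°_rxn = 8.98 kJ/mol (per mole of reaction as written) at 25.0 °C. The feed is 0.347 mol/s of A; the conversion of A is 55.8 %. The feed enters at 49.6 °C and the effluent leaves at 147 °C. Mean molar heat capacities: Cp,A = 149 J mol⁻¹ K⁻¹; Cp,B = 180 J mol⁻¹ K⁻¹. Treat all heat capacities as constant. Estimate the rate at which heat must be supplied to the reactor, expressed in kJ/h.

Q_in = 27000 kJ/h

Extent of reaction ξ = 0.558 × 0.347 = 0.19363 mol/s
Reaction term: ξ·ΔH°_rxn = 0.19363 × 8.98 = 1.7388 kJ/s
Sensible, feed 49.6→25 °C: -1.2719 kJ/s
Outlet flows (mol/s): A 0.15337, B 0.19363
Sensible, products 25→147 °C: 7.0401 kJ/s
Q = ΔH = 7.5069 kJ/s = 7.5069 kW
Heat supplied = 27025 kJ/h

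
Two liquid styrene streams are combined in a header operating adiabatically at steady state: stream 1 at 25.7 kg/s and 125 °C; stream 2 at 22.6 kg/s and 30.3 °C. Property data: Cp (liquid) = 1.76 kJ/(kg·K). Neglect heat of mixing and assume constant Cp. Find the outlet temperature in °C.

Adiabatic, steady state ⇒ Σ ṁᵢCp,ᵢ(T_out − Tᵢ) = 0
T_out = Σ ṁᵢCp,ᵢTᵢ / Σ ṁᵢCp,ᵢ
      = 6859.2 / 85.008 = 80.689 °C

T_out = 80.7 °C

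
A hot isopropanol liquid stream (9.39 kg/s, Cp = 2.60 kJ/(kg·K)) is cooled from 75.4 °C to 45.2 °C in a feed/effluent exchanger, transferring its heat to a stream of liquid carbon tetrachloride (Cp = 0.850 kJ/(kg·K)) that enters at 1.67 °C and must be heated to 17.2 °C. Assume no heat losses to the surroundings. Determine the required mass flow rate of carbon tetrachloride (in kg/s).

Heat released by hot stream: Q = 9.39 × 2.60 × (75.4 − 45.2) = 737.3 kJ/s
Energy balance on cold side (adiabatic exchanger): Q = ṁ_c·Cp_c·(T_c,out − T_c,in)
ṁ_c = 737.3 / [0.850 × (17.2 − 1.67)] = 55.854 kg/s

ṁ_c = 55.9 kg/s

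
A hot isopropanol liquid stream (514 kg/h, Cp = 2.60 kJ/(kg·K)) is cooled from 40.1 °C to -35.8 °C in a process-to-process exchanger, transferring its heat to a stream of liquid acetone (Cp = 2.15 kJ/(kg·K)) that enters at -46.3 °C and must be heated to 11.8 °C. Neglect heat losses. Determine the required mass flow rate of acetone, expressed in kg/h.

Heat released by hot stream: Q = 514 × 2.60 × (40.1 − -35.8) = 101430 kJ/h
Energy balance on cold side (adiabatic exchanger): Q = ṁ_c·Cp_c·(T_c,out − T_c,in)
ṁ_c = 101430 / [2.15 × (11.8 − -46.3)] = 812.01 kg/h

ṁ_c = 812 kg/h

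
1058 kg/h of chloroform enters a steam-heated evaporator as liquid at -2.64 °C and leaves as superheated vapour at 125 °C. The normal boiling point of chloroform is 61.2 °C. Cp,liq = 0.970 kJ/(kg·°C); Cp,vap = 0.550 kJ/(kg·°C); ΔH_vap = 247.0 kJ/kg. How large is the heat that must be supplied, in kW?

Q = 101 kW

liquid -2.64→61.2 °C: 61.925 kJ/kg
vaporisation at 61.2 °C: 247 kJ/kg
vapour 61.2→125 °C: 35.09 kJ/kg
Δh = 61.925 + 247 + 35.09 = 344.01 kJ/kg
Q = ṁ·Δh = 1058 kg/h × 344.01 kJ/kg = 363970 kJ/h
|Q| = 101.1 kW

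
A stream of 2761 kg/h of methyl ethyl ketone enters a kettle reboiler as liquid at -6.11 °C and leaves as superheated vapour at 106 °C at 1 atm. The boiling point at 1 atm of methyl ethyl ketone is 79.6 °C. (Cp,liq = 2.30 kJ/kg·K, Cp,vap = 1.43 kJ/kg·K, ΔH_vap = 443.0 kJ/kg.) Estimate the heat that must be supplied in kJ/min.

Q = 31200 kJ/min

liquid -6.11→79.6 °C: 197.13 kJ/kg
vaporisation at 79.6 °C: 443 kJ/kg
vapour 79.6→106 °C: 37.752 kJ/kg
Δh = 197.13 + 443 + 37.752 = 677.88 kJ/kg
Q = ṁ·Δh = 2761 kg/h × 677.88 kJ/kg = 1.8716e+06 kJ/h
|Q| = 519.9 kW = 31194 kJ/min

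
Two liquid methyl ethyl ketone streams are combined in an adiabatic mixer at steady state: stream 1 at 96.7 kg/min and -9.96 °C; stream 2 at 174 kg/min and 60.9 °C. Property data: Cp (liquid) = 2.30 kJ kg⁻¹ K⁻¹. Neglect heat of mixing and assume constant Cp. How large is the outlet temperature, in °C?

T_out = 35.6 °C

Adiabatic, steady state ⇒ Σ ṁᵢCp,ᵢ(T_out − Tᵢ) = 0
Σ ṁᵢCp,ᵢTᵢ = 96.7×2.30×-9.96 + 174×2.30×60.9 = 22157
Σ ṁᵢCp,ᵢ = 96.7×2.30 + 174×2.30 = 622.61
T_out = 22157 / 622.61 = 35.587 °C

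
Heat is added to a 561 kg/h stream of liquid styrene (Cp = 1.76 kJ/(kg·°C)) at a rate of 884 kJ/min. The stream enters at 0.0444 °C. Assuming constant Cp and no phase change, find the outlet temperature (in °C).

Q = 884 kJ/min = 53040 kJ/h
ΔT = Q/(ṁ·Cp) = 53040/(561×1.76) = 53.719 K
T_out = 0.0444 + 53.719 = 53.763 °C

T_out = 53.8 °C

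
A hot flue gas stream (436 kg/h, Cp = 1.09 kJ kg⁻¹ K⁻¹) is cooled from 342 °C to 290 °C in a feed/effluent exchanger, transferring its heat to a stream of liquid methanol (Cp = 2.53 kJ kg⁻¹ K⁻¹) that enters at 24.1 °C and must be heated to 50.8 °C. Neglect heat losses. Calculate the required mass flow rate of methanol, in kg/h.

Heat released by hot stream: Q = 436 × 1.09 × (342 − 290) = 24712 kJ/h
Energy balance on cold side (adiabatic exchanger): Q = ṁ_c·Cp_c·(T_c,out − T_c,in)
ṁ_c = 24712 / [2.53 × (50.8 − 24.1)] = 365.83 kg/h

ṁ_c = 366 kg/h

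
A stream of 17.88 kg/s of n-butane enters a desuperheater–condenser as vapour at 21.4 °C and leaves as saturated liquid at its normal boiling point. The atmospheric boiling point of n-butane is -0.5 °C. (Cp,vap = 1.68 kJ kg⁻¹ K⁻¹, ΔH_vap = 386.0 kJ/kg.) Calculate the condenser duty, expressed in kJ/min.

vapour 21.4→-0.5 °C: -36.792 kJ/kg
condensation at -0.5 °C: -386 kJ/kg
Δh = -36.792 + -386 = -422.79 kJ/kg
Q = ṁ·Δh = 17.88 kg/s × -422.79 kJ/kg = -7559.5 kJ/s
|Q| = 7559.5 kW = 453570 kJ/min

Q_c = 454000 kJ/min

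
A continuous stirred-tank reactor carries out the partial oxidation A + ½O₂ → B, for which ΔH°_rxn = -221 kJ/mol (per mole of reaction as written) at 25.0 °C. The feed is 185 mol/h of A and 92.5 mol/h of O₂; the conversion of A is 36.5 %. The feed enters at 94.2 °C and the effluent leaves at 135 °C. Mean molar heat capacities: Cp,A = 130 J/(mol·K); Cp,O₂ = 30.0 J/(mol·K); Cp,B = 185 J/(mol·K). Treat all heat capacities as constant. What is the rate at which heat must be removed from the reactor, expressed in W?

Q_out = 3760 W

Extent of reaction ξ = 0.365 × 185 = 67.525 mol/h
Reaction term: ξ·ΔH°_rxn = 67.525 × -221 = -14923 kJ/h
Sensible, feed 94.2→25 °C: -1856.3 kJ/h
Outlet flows (mol/h): A 117.48, O₂ 58.738, B 67.525
Sensible, products 25→135 °C: 3247.9 kJ/h
Q = ΔH = -13531 kJ/h = -3.7587 kW
Heat removed = 3758.7 W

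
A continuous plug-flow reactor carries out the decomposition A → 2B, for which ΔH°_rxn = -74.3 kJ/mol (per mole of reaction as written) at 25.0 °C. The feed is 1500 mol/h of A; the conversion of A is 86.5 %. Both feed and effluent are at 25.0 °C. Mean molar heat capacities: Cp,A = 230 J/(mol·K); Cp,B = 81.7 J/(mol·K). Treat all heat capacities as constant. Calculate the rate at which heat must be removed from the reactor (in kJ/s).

Q_out = 26.8 kJ/s

Extent of reaction ξ = 0.865 × 1500 = 1297.5 mol/h
Reaction term: ξ·ΔH°_rxn = 1297.5 × -74.3 = -96404 kJ/h
Q = ΔH = -96404 kJ/h = -26.779 kW
Heat removed = 26.779 kJ/s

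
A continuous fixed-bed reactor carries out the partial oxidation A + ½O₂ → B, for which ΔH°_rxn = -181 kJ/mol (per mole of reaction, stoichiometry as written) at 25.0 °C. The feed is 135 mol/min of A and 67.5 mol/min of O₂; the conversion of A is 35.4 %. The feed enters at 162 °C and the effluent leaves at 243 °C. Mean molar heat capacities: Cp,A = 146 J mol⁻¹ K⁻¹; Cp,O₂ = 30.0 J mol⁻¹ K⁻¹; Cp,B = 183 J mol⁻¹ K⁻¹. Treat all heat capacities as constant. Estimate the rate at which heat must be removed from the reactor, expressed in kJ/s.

Q_out = 111 kJ/s

Extent of reaction ξ = 0.354 × 135 = 47.79 mol/min
Reaction term: ξ·ΔH°_rxn = 47.79 × -181 = -8650 kJ/min
Sensible, feed 162→25 °C: -2977.7 kJ/min
Outlet flows (mol/min): A 87.21, O₂ 43.605, B 47.79
Sensible, products 25→243 °C: 4967.4 kJ/min
Q = ΔH = -6660.3 kJ/min = -111 kW
Heat removed = 111 kJ/s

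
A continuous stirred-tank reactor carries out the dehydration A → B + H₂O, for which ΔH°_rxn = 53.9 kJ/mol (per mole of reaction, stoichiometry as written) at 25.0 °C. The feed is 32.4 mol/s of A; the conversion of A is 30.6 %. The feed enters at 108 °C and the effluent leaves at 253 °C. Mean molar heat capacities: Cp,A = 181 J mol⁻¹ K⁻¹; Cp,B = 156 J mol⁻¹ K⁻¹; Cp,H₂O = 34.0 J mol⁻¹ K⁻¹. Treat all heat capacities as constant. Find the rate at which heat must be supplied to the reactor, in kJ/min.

Extent of reaction ξ = 0.306 × 32.4 = 9.9144 mol/s
Reaction term: ξ·ΔH°_rxn = 9.9144 × 53.9 = 534.39 kJ/s
Sensible, feed 108→25 °C: -486.75 kJ/s
Outlet flows (mol/s): A 22.486, B 9.9144, H₂O 9.9144
Sensible, products 25→253 °C: 1357.4 kJ/s
Q = ΔH = 1405.1 kJ/s = 1405.1 kW
Heat supplied = 84304 kJ/min

Q_in = 84300 kJ/min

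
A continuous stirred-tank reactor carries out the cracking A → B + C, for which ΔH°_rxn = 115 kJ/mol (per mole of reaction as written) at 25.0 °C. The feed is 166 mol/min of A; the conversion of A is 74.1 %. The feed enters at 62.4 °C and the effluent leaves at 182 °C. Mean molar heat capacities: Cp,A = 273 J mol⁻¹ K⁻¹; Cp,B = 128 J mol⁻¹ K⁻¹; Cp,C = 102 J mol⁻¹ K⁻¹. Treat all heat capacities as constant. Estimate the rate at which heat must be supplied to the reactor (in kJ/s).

Q_in = 312 kJ/s

Extent of reaction ξ = 0.741 × 166 = 123.01 mol/min
Reaction term: ξ·ΔH°_rxn = 123.01 × 115 = 14146 kJ/min
Sensible, feed 62.4→25 °C: -1694.9 kJ/min
Outlet flows (mol/min): A 42.994, B 123.01, C 123.01
Sensible, products 25→182 °C: 6284.5 kJ/min
Q = ΔH = 18735 kJ/min = 312.26 kW
Heat supplied = 312.26 kJ/s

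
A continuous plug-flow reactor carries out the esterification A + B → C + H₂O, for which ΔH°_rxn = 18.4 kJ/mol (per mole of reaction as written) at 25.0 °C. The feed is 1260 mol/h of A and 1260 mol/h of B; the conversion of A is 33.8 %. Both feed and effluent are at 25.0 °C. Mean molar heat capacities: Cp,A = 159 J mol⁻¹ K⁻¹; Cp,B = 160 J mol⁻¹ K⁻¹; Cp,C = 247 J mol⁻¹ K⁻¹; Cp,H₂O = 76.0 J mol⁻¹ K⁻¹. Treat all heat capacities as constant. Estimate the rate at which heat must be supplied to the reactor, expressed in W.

Extent of reaction ξ = 0.338 × 1260 = 425.88 mol/h
Reaction term: ξ·ΔH°_rxn = 425.88 × 18.4 = 7836.2 kJ/h
Q = ΔH = 7836.2 kJ/h = 2.1767 kW
Heat supplied = 2176.7 W

Q_in = 2180 W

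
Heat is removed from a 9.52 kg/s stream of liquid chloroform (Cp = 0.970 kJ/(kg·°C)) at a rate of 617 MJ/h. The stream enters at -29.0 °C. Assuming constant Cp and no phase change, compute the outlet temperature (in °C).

T_out = -47.6 °C

Q = 617 MJ/h = 171.39 kJ/s
ΔT = Q/(ṁ·Cp) = 171.39/(9.52×0.970) = 18.56 K
T_out = -29.0 − 18.56 = -47.56 °C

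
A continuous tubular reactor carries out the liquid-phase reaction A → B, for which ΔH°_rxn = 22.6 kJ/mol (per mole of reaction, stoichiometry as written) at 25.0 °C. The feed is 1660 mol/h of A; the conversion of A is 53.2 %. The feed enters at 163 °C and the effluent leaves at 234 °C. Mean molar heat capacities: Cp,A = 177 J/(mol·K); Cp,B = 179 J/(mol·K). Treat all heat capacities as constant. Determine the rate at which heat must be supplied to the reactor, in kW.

Q_in = 11.4 kW

Extent of reaction ξ = 0.532 × 1660 = 883.12 mol/h
Reaction term: ξ·ΔH°_rxn = 883.12 × 22.6 = 19959 kJ/h
Sensible, feed 163→25 °C: -40547 kJ/h
Outlet flows (mol/h): A 776.88, B 883.12
Sensible, products 25→234 °C: 61778 kJ/h
Q = ΔH = 41189 kJ/h = 11.441 kW
Heat supplied = 11.441 kW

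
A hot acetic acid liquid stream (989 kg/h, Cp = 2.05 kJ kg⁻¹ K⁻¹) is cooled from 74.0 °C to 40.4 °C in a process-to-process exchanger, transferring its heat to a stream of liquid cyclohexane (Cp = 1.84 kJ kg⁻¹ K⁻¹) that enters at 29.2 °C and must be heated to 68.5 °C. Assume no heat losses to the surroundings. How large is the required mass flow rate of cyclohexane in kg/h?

Heat released by hot stream: Q = 989 × 2.05 × (74.0 − 40.4) = 68122 kJ/h
Energy balance on cold side (adiabatic exchanger): Q = ṁ_c·Cp_c·(T_c,out − T_c,in)
ṁ_c = 68122 / [1.84 × (68.5 − 29.2)] = 942.06 kg/h

ṁ_c = 942 kg/h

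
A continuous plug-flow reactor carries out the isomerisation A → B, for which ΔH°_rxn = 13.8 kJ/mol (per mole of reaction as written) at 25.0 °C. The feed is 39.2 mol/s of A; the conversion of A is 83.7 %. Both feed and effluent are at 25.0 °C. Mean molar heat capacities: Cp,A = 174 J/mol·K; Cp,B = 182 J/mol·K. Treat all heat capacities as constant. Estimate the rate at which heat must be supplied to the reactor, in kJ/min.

Extent of reaction ξ = 0.837 × 39.2 = 32.81 mol/s
Reaction term: ξ·ΔH°_rxn = 32.81 × 13.8 = 452.78 kJ/s
Q = ΔH = 452.78 kJ/s = 452.78 kW
Heat supplied = 27167 kJ/min

Q_in = 27200 kJ/min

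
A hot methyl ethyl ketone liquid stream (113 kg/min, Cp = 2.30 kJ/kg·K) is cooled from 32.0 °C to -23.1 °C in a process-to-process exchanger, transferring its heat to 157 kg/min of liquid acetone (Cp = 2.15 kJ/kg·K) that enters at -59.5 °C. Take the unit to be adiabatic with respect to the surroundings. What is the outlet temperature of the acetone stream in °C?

T_c,out = -17.1 °C

Heat released by hot stream: Q = 113 × 2.30 × (32.0 − -23.1) = 14320 kJ/min
Energy balance on cold side (adiabatic exchanger): Q = ṁ_c·Cp_c·(T_c,out − T_c,in)
T_c,out = -59.5 + 14320/(157 × 2.15) = -17.075 °C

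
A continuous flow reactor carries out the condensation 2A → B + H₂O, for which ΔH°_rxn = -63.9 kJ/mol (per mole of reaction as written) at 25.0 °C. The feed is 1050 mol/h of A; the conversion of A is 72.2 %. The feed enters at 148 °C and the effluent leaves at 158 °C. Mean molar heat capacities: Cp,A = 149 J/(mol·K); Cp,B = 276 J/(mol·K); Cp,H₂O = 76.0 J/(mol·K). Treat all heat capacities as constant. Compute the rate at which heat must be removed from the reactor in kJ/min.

Q_out = 332 kJ/min

Extent of reaction ξ = 0.722 × 1050 / 2 = 379.05 mol/h
Reaction term: ξ·ΔH°_rxn = 379.05 × -63.9 = -24221 kJ/h
Sensible, feed 148→25 °C: -19243 kJ/h
Outlet flows (mol/h): A 291.9, B 379.05, H₂O 379.05
Sensible, products 25→158 °C: 23530 kJ/h
Q = ΔH = -19934 kJ/h = -5.5373 kW
Heat removed = 332.24 kJ/min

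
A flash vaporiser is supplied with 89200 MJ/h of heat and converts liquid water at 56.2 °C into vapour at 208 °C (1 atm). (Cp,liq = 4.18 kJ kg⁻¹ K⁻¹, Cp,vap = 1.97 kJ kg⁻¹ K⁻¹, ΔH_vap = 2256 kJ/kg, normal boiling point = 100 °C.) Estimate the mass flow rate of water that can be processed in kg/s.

ṁ = 9.34 kg/s

Δh = 4.18×(100−56.2) + 2256 + 1.97×(208−100) = 2651.8 kJ/kg
Q = 89200 MJ/h = 24778 kJ/s = 24778 kJ/s
ṁ = Q/Δh = 24778 / 2651.8 = 9.3436 kg/s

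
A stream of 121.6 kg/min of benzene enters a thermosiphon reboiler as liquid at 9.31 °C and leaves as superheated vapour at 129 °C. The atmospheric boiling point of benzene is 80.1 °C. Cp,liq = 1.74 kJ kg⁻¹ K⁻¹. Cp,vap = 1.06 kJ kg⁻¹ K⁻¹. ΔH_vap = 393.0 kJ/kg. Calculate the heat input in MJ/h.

Q = 4140 MJ/h

liquid 9.31→80.1 °C: 123.17 kJ/kg
vaporisation at 80.1 °C: 393 kJ/kg
vapour 80.1→129 °C: 51.834 kJ/kg
Δh = 123.17 + 393 + 51.834 = 568.01 kJ/kg
Q = ṁ·Δh = 121.6 kg/min × 568.01 kJ/kg = 69070 kJ/min
|Q| = 1151.2 kW = 4144.2 MJ/h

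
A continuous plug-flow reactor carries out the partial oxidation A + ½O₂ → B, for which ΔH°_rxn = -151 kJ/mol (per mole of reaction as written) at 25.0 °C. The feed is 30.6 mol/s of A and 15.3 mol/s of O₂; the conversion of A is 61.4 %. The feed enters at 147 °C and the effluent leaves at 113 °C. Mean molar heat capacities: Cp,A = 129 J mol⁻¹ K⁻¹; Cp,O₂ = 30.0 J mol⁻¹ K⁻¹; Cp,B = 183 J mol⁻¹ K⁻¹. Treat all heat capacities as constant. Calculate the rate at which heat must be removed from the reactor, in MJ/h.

Q_out = 10500 MJ/h

Extent of reaction ξ = 0.614 × 30.6 = 18.788 mol/s
Reaction term: ξ·ΔH°_rxn = 18.788 × -151 = -2837 kJ/s
Sensible, feed 147→25 °C: -537.58 kJ/s
Outlet flows (mol/s): A 11.812, O₂ 5.9058, B 18.788
Sensible, products 25→113 °C: 452.24 kJ/s
Q = ΔH = -2922.4 kJ/s = -2922.4 kW
Heat removed = 10521 MJ/h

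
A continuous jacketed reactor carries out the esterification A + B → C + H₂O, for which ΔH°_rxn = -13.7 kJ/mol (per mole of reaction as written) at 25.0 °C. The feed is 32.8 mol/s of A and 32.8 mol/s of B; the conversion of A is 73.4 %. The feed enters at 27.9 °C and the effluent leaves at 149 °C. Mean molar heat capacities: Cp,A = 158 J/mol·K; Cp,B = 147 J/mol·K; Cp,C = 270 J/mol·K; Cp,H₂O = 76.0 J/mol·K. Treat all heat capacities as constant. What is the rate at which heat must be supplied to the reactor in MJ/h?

Q_in = 3610 MJ/h

Extent of reaction ξ = 0.734 × 32.8 = 24.075 mol/s
Reaction term: ξ·ΔH°_rxn = 24.075 × -13.7 = -329.83 kJ/s
Sensible, feed 27.9→25 °C: -29.012 kJ/s
Outlet flows (mol/s): A 8.7248, B 8.7248, C 24.075, H₂O 24.075
Sensible, products 25→149 °C: 1362.9 kJ/s
Q = ΔH = 1004.1 kJ/s = 1004.1 kW
Heat supplied = 3614.6 MJ/h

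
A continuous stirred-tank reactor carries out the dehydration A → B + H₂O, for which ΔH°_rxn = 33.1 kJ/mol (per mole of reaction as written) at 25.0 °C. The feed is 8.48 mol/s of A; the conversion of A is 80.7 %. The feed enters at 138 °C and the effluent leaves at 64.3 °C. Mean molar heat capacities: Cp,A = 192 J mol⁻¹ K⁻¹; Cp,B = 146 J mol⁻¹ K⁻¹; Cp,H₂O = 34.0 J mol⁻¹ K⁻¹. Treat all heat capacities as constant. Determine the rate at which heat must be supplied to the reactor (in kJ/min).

Extent of reaction ξ = 0.807 × 8.48 = 6.8434 mol/s
Reaction term: ξ·ΔH°_rxn = 6.8434 × 33.1 = 226.52 kJ/s
Sensible, feed 138→25 °C: -183.98 kJ/s
Outlet flows (mol/s): A 1.6366, B 6.8434, H₂O 6.8434
Sensible, products 25→64.3 °C: 60.759 kJ/s
Q = ΔH = 103.29 kJ/s = 103.29 kW
Heat supplied = 6197.5 kJ/min

Q_in = 6200 kJ/min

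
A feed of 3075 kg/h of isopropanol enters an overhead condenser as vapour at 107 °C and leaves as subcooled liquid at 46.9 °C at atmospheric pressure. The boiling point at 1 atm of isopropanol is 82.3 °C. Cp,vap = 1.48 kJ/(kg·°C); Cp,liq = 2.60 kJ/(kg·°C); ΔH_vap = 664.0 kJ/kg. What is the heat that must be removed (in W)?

vapour 107→82.3 °C: -36.556 kJ/kg
condensation at 82.3 °C: -664 kJ/kg
liquid 82.3→46.9 °C: -92.04 kJ/kg
Δh = -36.556 + -664 + -92.04 = -792.6 kJ/kg
Q = ṁ·Δh = 3075 kg/h × -792.6 kJ/kg = -2.4372e+06 kJ/h
|Q| = 677.01 kW = 677010 W

Q_c = 677000 W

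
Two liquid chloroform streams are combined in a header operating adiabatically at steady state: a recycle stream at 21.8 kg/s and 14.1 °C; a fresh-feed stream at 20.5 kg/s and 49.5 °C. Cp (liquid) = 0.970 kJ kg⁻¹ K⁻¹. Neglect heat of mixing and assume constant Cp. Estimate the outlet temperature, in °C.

T_out = 31.3 °C

No heat crosses the boundary, so H_out = H_in.
T_out = Σ ṁᵢCp,ᵢTᵢ / Σ ṁᵢCp,ᵢ
      = 1282.5 / 41.031 = 31.256 °C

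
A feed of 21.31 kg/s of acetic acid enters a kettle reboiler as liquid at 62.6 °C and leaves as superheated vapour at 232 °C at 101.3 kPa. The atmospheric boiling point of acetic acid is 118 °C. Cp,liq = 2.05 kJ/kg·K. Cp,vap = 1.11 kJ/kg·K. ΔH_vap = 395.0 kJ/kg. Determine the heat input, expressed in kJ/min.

liquid 62.6→118 °C: 113.57 kJ/kg
vaporisation at 118 °C: 395 kJ/kg
vapour 118→232 °C: 126.54 kJ/kg
Δh = 113.57 + 395 + 126.54 = 635.11 kJ/kg
Q = ṁ·Δh = 21.31 kg/s × 635.11 kJ/kg = 13534 kJ/s
|Q| = 13534 kW = 812050 kJ/min

Q = 812000 kJ/min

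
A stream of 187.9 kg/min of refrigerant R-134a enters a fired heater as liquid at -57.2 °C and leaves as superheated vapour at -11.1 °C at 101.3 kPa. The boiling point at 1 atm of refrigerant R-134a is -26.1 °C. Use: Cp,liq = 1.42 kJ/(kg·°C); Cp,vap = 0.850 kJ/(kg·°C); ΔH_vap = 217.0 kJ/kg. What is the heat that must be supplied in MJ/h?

liquid -57.2→-26.1 °C: 44.162 kJ/kg
vaporisation at -26.1 °C: 217 kJ/kg
vapour -26.1→-11.1 °C: 12.75 kJ/kg
Δh = 44.162 + 217 + 12.75 = 273.91 kJ/kg
Q = ṁ·Δh = 187.9 kg/min × 273.91 kJ/kg = 51468 kJ/min
|Q| = 857.8 kW = 3088.1 MJ/h

Q = 3090 MJ/h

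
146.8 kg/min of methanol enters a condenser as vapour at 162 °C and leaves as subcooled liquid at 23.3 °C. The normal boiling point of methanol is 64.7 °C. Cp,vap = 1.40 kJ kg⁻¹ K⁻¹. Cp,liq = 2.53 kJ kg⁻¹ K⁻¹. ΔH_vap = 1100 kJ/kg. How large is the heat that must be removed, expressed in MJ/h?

Q_c = 11800 MJ/h

vapour 162→64.7 °C: -136.22 kJ/kg
condensation at 64.7 °C: -1100 kJ/kg
liquid 64.7→23.3 °C: -104.74 kJ/kg
Δh = -136.22 + -1100 + -104.74 = -1341 kJ/kg
Q = ṁ·Δh = 146.8 kg/min × -1341 kJ/kg = -196850 kJ/min
|Q| = 3280.9 kW = 11811 MJ/h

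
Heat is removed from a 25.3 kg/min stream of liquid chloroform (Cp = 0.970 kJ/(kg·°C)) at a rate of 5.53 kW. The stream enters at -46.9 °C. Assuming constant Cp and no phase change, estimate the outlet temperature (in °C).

T_out = -60.4 °C

Q = 5.53 kW = 331.8 kJ/min
ΔT = Q/(ṁ·Cp) = 331.8/(25.3×0.970) = 13.52 K
T_out = -46.9 − 13.52 = -60.42 °C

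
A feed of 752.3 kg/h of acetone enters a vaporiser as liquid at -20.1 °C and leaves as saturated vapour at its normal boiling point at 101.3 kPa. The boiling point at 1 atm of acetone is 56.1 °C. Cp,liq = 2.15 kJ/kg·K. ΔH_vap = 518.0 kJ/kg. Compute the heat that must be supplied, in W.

liquid -20.1→56.1 °C: 163.83 kJ/kg
vaporisation at 56.1 °C: 518 kJ/kg
Δh = 163.83 + 518 = 681.83 kJ/kg
Q = ṁ·Δh = 752.3 kg/h × 681.83 kJ/kg = 512940 kJ/h
|Q| = 142.48 kW = 142480 W

Q = 142000 W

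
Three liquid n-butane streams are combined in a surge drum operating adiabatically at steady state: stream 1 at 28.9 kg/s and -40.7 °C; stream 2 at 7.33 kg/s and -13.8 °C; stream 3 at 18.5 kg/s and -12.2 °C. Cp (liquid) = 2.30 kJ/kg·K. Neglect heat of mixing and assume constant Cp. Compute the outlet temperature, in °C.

T_out = -27.5 °C

Energy balance with Q = 0: Σ ṁᵢCp,ᵢ(T_out − Tᵢ) = 0
T_out = Σ ṁᵢCp,ᵢTᵢ / Σ ṁᵢCp,ᵢ
      = -3457.1 / 125.88 = -27.464 °C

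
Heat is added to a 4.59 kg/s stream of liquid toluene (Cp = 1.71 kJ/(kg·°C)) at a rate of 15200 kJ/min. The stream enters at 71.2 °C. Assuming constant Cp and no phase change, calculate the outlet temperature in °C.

T_out = 103 °C

Q = 15200 kJ/min = 253.33 kJ/s
ΔT = Q/(ṁ·Cp) = 253.33/(4.59×1.71) = 32.276 K
T_out = 71.2 + 32.276 = 103.48 °C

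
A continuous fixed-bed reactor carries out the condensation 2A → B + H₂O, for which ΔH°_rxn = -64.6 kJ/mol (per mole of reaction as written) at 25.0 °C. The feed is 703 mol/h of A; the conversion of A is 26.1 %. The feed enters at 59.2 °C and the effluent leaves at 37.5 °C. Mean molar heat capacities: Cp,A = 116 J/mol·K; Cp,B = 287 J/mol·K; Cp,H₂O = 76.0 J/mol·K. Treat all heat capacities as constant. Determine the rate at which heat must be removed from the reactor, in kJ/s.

Q_out = 2.10 kJ/s

Extent of reaction ξ = 0.261 × 703 / 2 = 91.742 mol/h
Reaction term: ξ·ΔH°_rxn = 91.742 × -64.6 = -5926.5 kJ/h
Sensible, feed 59.2→25 °C: -2788.9 kJ/h
Outlet flows (mol/h): A 519.52, B 91.742, H₂O 91.742
Sensible, products 25→37.5 °C: 1169.6 kJ/h
Q = ΔH = -7545.9 kJ/h = -2.0961 kW
Heat removed = 2.0961 kJ/s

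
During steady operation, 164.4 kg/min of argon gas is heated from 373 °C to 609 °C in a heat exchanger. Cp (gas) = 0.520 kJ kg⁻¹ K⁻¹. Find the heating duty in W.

Q = 336000 W

Q = ṁ·Cp·ΔT = 164.4 × 0.520 × (609 − 373) = 20175 kJ/min
Converting: 20175 / 60 s = 336.25 kW
Heating duty = 336250 W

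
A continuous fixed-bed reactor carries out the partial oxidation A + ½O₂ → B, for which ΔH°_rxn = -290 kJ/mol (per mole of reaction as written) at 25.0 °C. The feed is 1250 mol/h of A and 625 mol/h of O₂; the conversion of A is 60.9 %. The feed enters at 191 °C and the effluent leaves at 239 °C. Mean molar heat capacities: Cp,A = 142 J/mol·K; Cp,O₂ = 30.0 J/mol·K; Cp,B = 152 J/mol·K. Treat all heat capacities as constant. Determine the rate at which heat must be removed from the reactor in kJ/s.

Extent of reaction ξ = 0.609 × 1250 = 761.25 mol/h
Reaction term: ξ·ΔH°_rxn = 761.25 × -290 = -220760 kJ/h
Sensible, feed 191→25 °C: -32578 kJ/h
Outlet flows (mol/h): A 488.75, O₂ 244.38, B 761.25
Sensible, products 25→239 °C: 41183 kJ/h
Q = ΔH = -212160 kJ/h = -58.933 kW
Heat removed = 58.933 kJ/s

Q_out = 58.9 kJ/s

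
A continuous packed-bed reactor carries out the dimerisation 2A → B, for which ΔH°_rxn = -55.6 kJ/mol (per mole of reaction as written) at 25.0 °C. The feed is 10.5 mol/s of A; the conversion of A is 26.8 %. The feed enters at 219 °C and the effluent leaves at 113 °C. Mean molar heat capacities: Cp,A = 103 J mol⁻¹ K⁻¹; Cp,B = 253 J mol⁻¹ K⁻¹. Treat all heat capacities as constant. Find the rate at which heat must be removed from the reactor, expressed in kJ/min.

Q_out = 11200 kJ/min

Extent of reaction ξ = 0.268 × 10.5 / 2 = 1.407 mol/s
Reaction term: ξ·ΔH°_rxn = 1.407 × -55.6 = -78.229 kJ/s
Sensible, feed 219→25 °C: -209.81 kJ/s
Outlet flows (mol/s): A 7.686, B 1.407
Sensible, products 25→113 °C: 100.99 kJ/s
Q = ΔH = -187.05 kJ/s = -187.05 kW
Heat removed = 11223 kJ/min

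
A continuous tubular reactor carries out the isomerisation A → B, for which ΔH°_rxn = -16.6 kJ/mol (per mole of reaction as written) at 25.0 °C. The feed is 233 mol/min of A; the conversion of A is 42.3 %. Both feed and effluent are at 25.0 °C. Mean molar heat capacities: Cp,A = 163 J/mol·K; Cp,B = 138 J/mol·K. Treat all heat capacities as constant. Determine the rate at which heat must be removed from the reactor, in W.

Q_out = 27300 W

Extent of reaction ξ = 0.423 × 233 = 98.559 mol/min
Reaction term: ξ·ΔH°_rxn = 98.559 × -16.6 = -1636.1 kJ/min
Q = ΔH = -1636.1 kJ/min = -27.268 kW
Heat removed = 27268 W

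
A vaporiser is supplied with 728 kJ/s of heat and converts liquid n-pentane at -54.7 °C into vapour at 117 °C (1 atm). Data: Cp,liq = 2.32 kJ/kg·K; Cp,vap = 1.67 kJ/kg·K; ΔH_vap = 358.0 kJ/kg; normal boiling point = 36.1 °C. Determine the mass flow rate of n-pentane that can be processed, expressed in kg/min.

ṁ = 62.1 kg/min

Δh = 2.32×(36.1−-54.7) + 358.0 + 1.67×(117−36.1) = 703.76 kJ/kg
Q = 728 kJ/s = 728 kJ/s = 43680 kJ/min
ṁ = Q/Δh = 43680 / 703.76 = 62.067 kg/min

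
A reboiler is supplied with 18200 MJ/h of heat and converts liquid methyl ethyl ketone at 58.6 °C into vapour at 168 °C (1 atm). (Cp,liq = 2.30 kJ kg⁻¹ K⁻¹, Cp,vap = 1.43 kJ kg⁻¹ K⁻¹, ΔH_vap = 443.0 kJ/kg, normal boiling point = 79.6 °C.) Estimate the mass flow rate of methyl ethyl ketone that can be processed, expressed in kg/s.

ṁ = 8.18 kg/s

Δh = 2.30×(79.6−58.6) + 443.0 + 1.43×(168−79.6) = 617.71 kJ/kg
Q = 18200 MJ/h = 5055.6 kJ/s = 5055.6 kJ/s
ṁ = Q/Δh = 5055.6 / 617.71 = 8.1843 kg/s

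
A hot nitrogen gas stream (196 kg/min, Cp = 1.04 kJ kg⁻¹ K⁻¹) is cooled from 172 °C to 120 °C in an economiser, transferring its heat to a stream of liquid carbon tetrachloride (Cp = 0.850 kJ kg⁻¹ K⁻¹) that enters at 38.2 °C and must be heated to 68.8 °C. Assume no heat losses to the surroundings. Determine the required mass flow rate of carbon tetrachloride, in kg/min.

Heat released by hot stream: Q = 196 × 1.04 × (172 − 120) = 10600 kJ/min
Energy balance on cold side (adiabatic exchanger): Q = ṁ_c·Cp_c·(T_c,out − T_c,in)
ṁ_c = 10600 / [0.850 × (68.8 − 38.2)] = 407.52 kg/min

ṁ_c = 408 kg/min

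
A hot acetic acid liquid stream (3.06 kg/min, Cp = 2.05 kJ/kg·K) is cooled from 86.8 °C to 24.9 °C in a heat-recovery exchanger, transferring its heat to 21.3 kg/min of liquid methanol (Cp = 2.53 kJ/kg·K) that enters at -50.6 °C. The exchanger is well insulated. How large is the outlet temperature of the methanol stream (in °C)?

Heat released by hot stream: Q = 3.06 × 2.05 × (86.8 − 24.9) = 388.3 kJ/min
Energy balance on cold side (adiabatic exchanger): Q = ṁ_c·Cp_c·(T_c,out − T_c,in)
T_c,out = -50.6 + 388.3/(21.3 × 2.53) = -43.394 °C

T_c,out = -43.4 °C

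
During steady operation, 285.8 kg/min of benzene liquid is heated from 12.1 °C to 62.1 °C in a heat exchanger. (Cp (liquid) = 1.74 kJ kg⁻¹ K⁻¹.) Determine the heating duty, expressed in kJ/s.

Q = ṁ·Cp·ΔT = 285.8 × 1.74 × (62.1 − 12.1) = 24865 kJ/min
Converting: 24865 / 60 s = 414.41 kW

Q = 414 kJ/s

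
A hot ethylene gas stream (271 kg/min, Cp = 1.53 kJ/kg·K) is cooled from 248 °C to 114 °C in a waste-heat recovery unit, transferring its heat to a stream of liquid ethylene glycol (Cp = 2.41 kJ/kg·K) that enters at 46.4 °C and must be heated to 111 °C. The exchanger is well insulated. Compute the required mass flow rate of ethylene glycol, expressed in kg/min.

Heat released by hot stream: Q = 271 × 1.53 × (248 − 114) = 55560 kJ/min
Energy balance on cold side (adiabatic exchanger): Q = ṁ_c·Cp_c·(T_c,out − T_c,in)
ṁ_c = 55560 / [2.41 × (111 − 46.4)] = 356.87 kg/min

ṁ_c = 357 kg/min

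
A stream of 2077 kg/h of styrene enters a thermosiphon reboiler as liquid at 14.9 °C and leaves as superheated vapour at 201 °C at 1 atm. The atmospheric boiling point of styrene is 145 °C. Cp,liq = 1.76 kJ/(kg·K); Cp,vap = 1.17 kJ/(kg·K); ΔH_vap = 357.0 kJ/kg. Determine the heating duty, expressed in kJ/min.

liquid 14.9→145 °C: 228.98 kJ/kg
vaporisation at 145 °C: 357 kJ/kg
vapour 145→201 °C: 65.52 kJ/kg
Δh = 228.98 + 357 + 65.52 = 651.5 kJ/kg
Q = ṁ·Δh = 2077 kg/h × 651.5 kJ/kg = 1.3532e+06 kJ/h
|Q| = 375.88 kW = 22553 kJ/min

Q = 22600 kJ/min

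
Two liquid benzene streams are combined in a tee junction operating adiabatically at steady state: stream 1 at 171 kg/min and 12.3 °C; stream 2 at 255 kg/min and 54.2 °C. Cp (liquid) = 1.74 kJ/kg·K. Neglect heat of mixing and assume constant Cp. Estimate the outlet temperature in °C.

T_out = 37.4 °C

Energy balance with Q = 0: Σ ṁᵢCp,ᵢ(T_out − Tᵢ) = 0
Σ ṁᵢCp,ᵢTᵢ = 171×1.74×12.3 + 255×1.74×54.2 = 27708
Σ ṁᵢCp,ᵢ = 171×1.74 + 255×1.74 = 741.24
T_out = 27708 / 741.24 = 37.381 °C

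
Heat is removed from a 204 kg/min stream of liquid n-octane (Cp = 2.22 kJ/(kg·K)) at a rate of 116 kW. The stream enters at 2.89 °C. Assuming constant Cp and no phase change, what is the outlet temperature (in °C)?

T_out = -12.5 °C

Q = 116 kW = 6960 kJ/min
ΔT = Q/(ṁ·Cp) = 6960/(204×2.22) = 15.368 K
T_out = 2.89 − 15.368 = -12.478 °C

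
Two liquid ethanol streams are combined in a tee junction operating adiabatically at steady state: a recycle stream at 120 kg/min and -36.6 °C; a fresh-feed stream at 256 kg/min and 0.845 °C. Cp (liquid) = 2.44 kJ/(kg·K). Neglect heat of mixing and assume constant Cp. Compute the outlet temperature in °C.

T_out = -11.1 °C

No heat crosses the boundary, so H_out = H_in.
Σ ṁᵢCp,ᵢTᵢ = 120×2.44×-36.6 + 256×2.44×0.845 = -10189
Σ ṁᵢCp,ᵢ = 120×2.44 + 256×2.44 = 917.44
T_out = -10189 / 917.44 = -11.106 °C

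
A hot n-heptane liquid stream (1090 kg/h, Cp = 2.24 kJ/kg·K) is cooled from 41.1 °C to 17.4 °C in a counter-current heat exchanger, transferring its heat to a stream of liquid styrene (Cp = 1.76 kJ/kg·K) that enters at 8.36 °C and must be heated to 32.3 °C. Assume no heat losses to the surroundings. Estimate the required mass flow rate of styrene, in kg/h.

ṁ_c = 1370 kg/h

Heat released by hot stream: Q = 1090 × 2.24 × (41.1 − 17.4) = 57866 kJ/h
Energy balance on cold side (adiabatic exchanger): Q = ṁ_c·Cp_c·(T_c,out − T_c,in)
ṁ_c = 57866 / [1.76 × (32.3 − 8.36)] = 1373.4 kg/h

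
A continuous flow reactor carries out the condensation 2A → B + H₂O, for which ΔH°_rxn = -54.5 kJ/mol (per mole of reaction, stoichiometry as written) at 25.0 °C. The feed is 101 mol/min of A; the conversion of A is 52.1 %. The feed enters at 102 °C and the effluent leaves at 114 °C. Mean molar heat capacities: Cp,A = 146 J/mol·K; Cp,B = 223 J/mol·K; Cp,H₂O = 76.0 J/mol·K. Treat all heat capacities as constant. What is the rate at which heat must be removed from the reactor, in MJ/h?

Q_out = 74.4 MJ/h

Extent of reaction ξ = 0.521 × 101 / 2 = 26.311 mol/min
Reaction term: ξ·ΔH°_rxn = 26.311 × -54.5 = -1433.9 kJ/min
Sensible, feed 102→25 °C: -1135.4 kJ/min
Outlet flows (mol/min): A 48.379, B 26.311, H₂O 26.311
Sensible, products 25→114 °C: 1328.8 kJ/min
Q = ΔH = -1240.6 kJ/min = -20.676 kW
Heat removed = 74.435 MJ/h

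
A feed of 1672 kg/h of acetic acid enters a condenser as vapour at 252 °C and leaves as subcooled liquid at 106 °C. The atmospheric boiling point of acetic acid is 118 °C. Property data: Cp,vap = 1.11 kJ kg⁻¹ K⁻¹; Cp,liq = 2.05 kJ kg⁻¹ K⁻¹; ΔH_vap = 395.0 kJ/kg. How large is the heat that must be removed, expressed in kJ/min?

vapour 252→118 °C: -148.74 kJ/kg
condensation at 118 °C: -395 kJ/kg
liquid 118→106 °C: -24.6 kJ/kg
Δh = -148.74 + -395 + -24.6 = -568.34 kJ/kg
Q = ṁ·Δh = 1672 kg/h × -568.34 kJ/kg = -950260 kJ/h
|Q| = 263.96 kW = 15838 kJ/min

Q_c = 15800 kJ/min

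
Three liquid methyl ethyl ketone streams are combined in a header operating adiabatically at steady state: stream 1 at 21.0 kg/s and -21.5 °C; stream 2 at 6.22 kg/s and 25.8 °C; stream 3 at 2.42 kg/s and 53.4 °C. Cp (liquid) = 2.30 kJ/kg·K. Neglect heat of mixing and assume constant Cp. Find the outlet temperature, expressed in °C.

T_out = -5.46 °C

No heat crosses the boundary, so H_out = H_in.
T_out = Σ ṁᵢCp,ᵢTᵢ / Σ ṁᵢCp,ᵢ
      = -372.13 / 68.172 = -5.4587 °C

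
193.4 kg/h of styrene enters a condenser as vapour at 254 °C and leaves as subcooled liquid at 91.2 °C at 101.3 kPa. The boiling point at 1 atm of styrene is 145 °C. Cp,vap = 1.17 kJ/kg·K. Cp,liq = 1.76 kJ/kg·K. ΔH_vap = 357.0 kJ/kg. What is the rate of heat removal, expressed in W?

vapour 254→145 °C: -127.53 kJ/kg
condensation at 145 °C: -357 kJ/kg
liquid 145→91.2 °C: -94.688 kJ/kg
Δh = -127.53 + -357 + -94.688 = -579.22 kJ/kg
Q = ṁ·Δh = 193.4 kg/h × -579.22 kJ/kg = -112020 kJ/h
|Q| = 31.117 kW = 31117 W

Q_c = 31100 W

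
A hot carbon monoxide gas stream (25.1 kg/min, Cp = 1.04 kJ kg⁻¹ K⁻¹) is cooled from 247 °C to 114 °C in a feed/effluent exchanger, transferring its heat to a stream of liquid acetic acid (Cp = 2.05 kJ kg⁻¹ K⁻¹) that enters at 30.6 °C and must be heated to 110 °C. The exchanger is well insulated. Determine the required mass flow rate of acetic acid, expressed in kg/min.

Heat released by hot stream: Q = 25.1 × 1.04 × (247 − 114) = 3471.8 kJ/min
Energy balance on cold side (adiabatic exchanger): Q = ṁ_c·Cp_c·(T_c,out − T_c,in)
ṁ_c = 3471.8 / [2.05 × (110 − 30.6)] = 21.33 kg/min

ṁ_c = 21.3 kg/min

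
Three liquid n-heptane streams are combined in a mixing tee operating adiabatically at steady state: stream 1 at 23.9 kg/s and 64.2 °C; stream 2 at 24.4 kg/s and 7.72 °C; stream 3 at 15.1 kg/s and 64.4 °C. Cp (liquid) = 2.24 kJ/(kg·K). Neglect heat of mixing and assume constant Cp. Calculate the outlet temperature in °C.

T_out = 42.5 °C

No heat crosses the boundary, so H_out = H_in.
Σ ṁᵢCp,ᵢTᵢ = 23.9×2.24×64.2 + 24.4×2.24×7.72 + 15.1×2.24×64.4 = 6037.2
Σ ṁᵢCp,ᵢ = 23.9×2.24 + 24.4×2.24 + 15.1×2.24 = 142.02
T_out = 6037.2 / 142.02 = 42.511 °C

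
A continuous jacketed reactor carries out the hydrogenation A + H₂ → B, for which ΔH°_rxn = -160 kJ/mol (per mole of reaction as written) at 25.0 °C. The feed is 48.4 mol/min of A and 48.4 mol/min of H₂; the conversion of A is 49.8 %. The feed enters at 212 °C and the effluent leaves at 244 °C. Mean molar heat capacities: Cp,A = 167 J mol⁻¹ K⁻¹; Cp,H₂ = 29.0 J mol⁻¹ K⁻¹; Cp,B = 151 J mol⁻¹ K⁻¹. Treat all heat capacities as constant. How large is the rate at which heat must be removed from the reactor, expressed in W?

Q_out = 63200 W

Extent of reaction ξ = 0.498 × 48.4 = 24.103 mol/min
Reaction term: ξ·ΔH°_rxn = 24.103 × -160 = -3856.5 kJ/min
Sensible, feed 212→25 °C: -1774 kJ/min
Outlet flows (mol/min): A 24.297, H₂ 24.297, B 24.103
Sensible, products 25→244 °C: 1840 kJ/min
Q = ΔH = -3790.5 kJ/min = -63.175 kW
Heat removed = 63175 W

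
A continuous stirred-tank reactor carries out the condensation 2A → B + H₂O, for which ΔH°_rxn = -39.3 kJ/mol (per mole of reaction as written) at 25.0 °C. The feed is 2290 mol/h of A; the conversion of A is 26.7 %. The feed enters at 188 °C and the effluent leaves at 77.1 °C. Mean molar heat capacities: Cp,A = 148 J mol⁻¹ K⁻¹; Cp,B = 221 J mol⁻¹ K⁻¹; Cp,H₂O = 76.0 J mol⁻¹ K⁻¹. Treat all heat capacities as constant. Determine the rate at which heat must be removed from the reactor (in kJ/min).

Q_out = 826 kJ/min

Extent of reaction ξ = 0.267 × 2290 / 2 = 305.72 mol/h
Reaction term: ξ·ΔH°_rxn = 305.72 × -39.3 = -12015 kJ/h
Sensible, feed 188→25 °C: -55244 kJ/h
Outlet flows (mol/h): A 1678.6, B 305.72, H₂O 305.72
Sensible, products 25→77.1 °C: 17674 kJ/h
Q = ΔH = -49585 kJ/h = -13.774 kW
Heat removed = 826.41 kJ/min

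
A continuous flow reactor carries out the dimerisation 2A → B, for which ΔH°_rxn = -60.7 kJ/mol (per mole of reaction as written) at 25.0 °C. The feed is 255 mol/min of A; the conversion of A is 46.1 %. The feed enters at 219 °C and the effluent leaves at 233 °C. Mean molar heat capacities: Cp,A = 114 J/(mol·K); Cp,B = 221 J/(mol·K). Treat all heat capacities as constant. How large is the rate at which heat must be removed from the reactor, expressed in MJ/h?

Q_out = 195 MJ/h

Extent of reaction ξ = 0.461 × 255 / 2 = 58.778 mol/min
Reaction term: ξ·ΔH°_rxn = 58.778 × -60.7 = -3567.8 kJ/min
Sensible, feed 219→25 °C: -5639.6 kJ/min
Outlet flows (mol/min): A 137.44, B 58.778
Sensible, products 25→233 °C: 5961 kJ/min
Q = ΔH = -3246.4 kJ/min = -54.107 kW
Heat removed = 194.78 MJ/h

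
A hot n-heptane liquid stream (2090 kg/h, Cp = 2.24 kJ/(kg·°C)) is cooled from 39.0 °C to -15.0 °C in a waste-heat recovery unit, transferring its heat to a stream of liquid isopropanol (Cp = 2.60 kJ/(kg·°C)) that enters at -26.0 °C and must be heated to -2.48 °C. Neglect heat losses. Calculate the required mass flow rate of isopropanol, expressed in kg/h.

ṁ_c = 4130 kg/h

Heat released by hot stream: Q = 2090 × 2.24 × (39.0 − -15.0) = 252810 kJ/h
Energy balance on cold side (adiabatic exchanger): Q = ṁ_c·Cp_c·(T_c,out − T_c,in)
ṁ_c = 252810 / [2.60 × (-2.48 − -26.0)] = 4134.1 kg/h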